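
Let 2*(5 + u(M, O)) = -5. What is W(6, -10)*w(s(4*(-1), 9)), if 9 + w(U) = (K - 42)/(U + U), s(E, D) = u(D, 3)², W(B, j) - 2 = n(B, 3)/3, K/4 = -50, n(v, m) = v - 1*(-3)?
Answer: -2509/45 ≈ -55.756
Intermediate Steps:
n(v, m) = 3 + v (n(v, m) = v + 3 = 3 + v)
K = -200 (K = 4*(-50) = -200)
W(B, j) = 3 + B/3 (W(B, j) = 2 + (3 + B)/3 = 2 + (3 + B)*(⅓) = 2 + (1 + B/3) = 3 + B/3)
u(M, O) = -15/2 (u(M, O) = -5 + (½)*(-5) = -5 - 5/2 = -15/2)
s(E, D) = 225/4 (s(E, D) = (-15/2)² = 225/4)
w(U) = -9 - 121/U (w(U) = -9 + (-200 - 42)/(U + U) = -9 - 242*1/(2*U) = -9 - 121/U)
W(6, -10)*w(s(4*(-1), 9)) = (3 + (⅓)*6)*(-9 - 121/225/4) = (3 + 2)*(-9 - 121*4/225) = 5*(-9 - 484/225) = 5*(-2509/225) = -2509/45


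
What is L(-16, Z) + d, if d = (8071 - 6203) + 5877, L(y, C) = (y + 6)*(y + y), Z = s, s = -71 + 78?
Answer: 8065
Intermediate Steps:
s = 7
Z = 7
L(y, C) = 2*y*(6 + y) (L(y, C) = (6 + y)*(2*y) = 2*y*(6 + y))
d = 7745 (d = 1868 + 5877 = 7745)
L(-16, Z) + d = 2*(-16)*(6 - 16) + 7745 = 2*(-16)*(-10) + 7745 = 320 + 7745 = 8065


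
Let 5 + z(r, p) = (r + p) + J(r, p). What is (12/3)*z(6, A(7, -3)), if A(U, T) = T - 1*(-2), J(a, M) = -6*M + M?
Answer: 20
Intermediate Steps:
J(a, M) = -5*M
A(U, T) = 2 + T (A(U, T) = T + 2 = 2 + T)
z(r, p) = -5 + r - 4*p (z(r, p) = -5 + ((r + p) - 5*p) = -5 + ((p + r) - 5*p) = -5 + (r - 4*p) = -5 + r - 4*p)
(12/3)*z(6, A(7, -3)) = (12/3)*(-5 + 6 - 4*(2 - 3)) = ((⅓)*12)*(-5 + 6 - 4*(-1)) = 4*(-5 + 6 + 4) = 4*5 = 20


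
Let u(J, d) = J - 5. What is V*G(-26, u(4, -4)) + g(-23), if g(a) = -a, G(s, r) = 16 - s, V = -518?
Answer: -21733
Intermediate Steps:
u(J, d) = -5 + J
V*G(-26, u(4, -4)) + g(-23) = -518*(16 - 1*(-26)) - 1*(-23) = -518*(16 + 26) + 23 = -518*42 + 23 = -21756 + 23 = -21733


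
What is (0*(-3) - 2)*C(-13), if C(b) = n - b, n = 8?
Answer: -42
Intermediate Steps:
C(b) = 8 - b
(0*(-3) - 2)*C(-13) = (0*(-3) - 2)*(8 - 1*(-13)) = (0 - 2)*(8 + 13) = -2*21 = -42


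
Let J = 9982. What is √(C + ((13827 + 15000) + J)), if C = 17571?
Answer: 2*√14095 ≈ 237.44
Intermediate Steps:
√(C + ((13827 + 15000) + J)) = √(17571 + ((13827 + 15000) + 9982)) = √(17571 + (28827 + 9982)) = √(17571 + 38809) = √56380 = 2*√14095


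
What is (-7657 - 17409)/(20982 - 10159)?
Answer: -25066/10823 ≈ -2.3160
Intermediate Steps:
(-7657 - 17409)/(20982 - 10159) = -25066/10823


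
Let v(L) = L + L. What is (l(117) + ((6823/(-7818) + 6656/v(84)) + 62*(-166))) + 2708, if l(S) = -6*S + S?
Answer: -444936263/54726 ≈ -8130.3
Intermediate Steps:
v(L) = 2*L
l(S) = -5*S
(l(117) + ((6823/(-7818) + 6656/v(84)) + 62*(-166))) + 2708 = (-5*117 + ((6823/(-7818) + 6656/((2*84))) + 62*(-166))) + 2708 = (-585 + ((6823*(-1/7818) + 6656/168) - 10292)) + 2708 = (-585 + ((-6823/7818 + 6656*(1/168)) - 10292)) + 2708 = (-585 + ((-6823/7818 + 832/21) - 10292)) + 2708 = (-585 + (2120431/54726 - 10292)) + 2708 = (-585 - 561119561/54726) + 2708 = -593134271/54726 + 2708 = -444936263/54726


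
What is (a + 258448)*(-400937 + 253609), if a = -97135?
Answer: -23765921664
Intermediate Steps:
(a + 258448)*(-400937 + 253609) = (-97135 + 258448)*(-400937 + 253609) = 161313*(-147328) = -23765921664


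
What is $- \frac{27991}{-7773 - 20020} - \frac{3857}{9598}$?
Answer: $\frac{161460017}{266757214} \approx 0.60527$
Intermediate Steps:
$- \frac{27991}{-7773 - 20020} - \frac{3857}{9598} = - \frac{27991}{-27793} - \frac{3857}{9598} = \left(-27991\right) \left(- \frac{1}{27793}\right) - \frac{3857}{9598} = \frac{27991}{27793} - \frac{3857}{9598} = \frac{161460017}{266757214}$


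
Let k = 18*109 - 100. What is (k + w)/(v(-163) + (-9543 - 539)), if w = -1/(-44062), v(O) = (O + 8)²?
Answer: 82043445/614356466 ≈ 0.13354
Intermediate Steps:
v(O) = (8 + O)²
k = 1862 (k = 1962 - 100 = 1862)
w = 1/44062 (w = -1*(-1/44062) = 1/44062 ≈ 2.2695e-5)
(k + w)/(v(-163) + (-9543 - 539)) = (1862 + 1/44062)/((8 - 163)² + (-9543 - 539)) = 82043445/(44062*((-155)² - 10082)) = 82043445/(44062*(24025 - 10082)) = (82043445/44062)/13943 = (82043445/44062)*(1/13943) = 82043445/614356466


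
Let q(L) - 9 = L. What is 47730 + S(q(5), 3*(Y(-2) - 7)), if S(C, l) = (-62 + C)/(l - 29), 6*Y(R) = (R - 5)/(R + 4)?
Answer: 3293434/69 ≈ 47731.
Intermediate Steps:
Y(R) = (-5 + R)/(6*(4 + R)) (Y(R) = ((R - 5)/(R + 4))/6 = ((-5 + R)/(4 + R))/6 = (-5 + R)/(6*(4 + R)))
q(L) = 9 + L
S(C, l) = (-62 + C)/(-29 + l)
47730 + S(q(5), 3*(Y(-2) - 7)) = 47730 + (-62 + (9 + 5))/(-29 + 3*((-5 - 2)/(6*(4 - 2)) - 7)) = 47730 + (-62 + 14)/(-29 + 3*((⅙)*(-7)/2 - 7)) = 47730 - 48/(-29 + 3*((⅙)*(½)*(-7) - 7)) = 47730 - 48/(-29 + 3*(-7/12 - 7)) = 47730 - 48/(-29 + 3*(-91/12)) = 47730 - 48/(-29 - 91/4) = 47730 - 48/(-207/4) = 47730 - 4/207*(-48) = 47730 + 64/69 = 3293434/69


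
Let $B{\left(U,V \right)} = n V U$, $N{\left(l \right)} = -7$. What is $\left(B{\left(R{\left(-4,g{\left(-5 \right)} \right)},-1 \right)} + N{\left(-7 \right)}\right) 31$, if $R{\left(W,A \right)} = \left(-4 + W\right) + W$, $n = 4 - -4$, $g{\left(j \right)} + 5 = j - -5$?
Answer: $2759$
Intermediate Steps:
$g{\left(j \right)} = j$ ($g{\left(j \right)} = -5 + \left(j - -5\right) = -5 + \left(j + 5\right) = -5 + \left(5 + j\right) = j$)
$n = 8$ ($n = 4 + 4 = 8$)
$R{\left(W,A \right)} = -4 + 2 W$
$B{\left(U,V \right)} = 8 U V$ ($B{\left(U,V \right)} = 8 V U = 8 U V$)
$\left(B{\left(R{\left(-4,g{\left(-5 \right)} \right)},-1 \right)} + N{\left(-7 \right)}\right) 31 = \left(8 \left(-4 + 2 \left(-4\right)\right) \left(-1\right) - 7\right) 31 = \left(8 \left(-4 - 8\right) \left(-1\right) - 7\right) 31 = \left(8 \left(-12\right) \left(-1\right) - 7\right) 31 = \left(96 - 7\right) 31 = 89 \cdot 31 = 2759$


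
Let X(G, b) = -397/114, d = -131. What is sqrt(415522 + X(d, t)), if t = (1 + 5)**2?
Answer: sqrt(5400078654)/114 ≈ 644.61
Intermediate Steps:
t = 36 (t = 6**2 = 36)
X(G, b) = -397/114 (X(G, b) = -397*1/114 = -397/114)
sqrt(415522 + X(d, t)) = sqrt(415522 - 397/114) = sqrt(47369111/114) = sqrt(5400078654)/114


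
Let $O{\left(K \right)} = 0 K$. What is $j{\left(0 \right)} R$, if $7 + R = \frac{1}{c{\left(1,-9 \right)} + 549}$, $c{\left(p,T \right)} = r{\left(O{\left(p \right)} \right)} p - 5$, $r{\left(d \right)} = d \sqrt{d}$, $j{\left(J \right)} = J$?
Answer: $0$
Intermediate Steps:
$O{\left(K \right)} = 0$
$r{\left(d \right)} = d^{\frac{3}{2}}$
$c{\left(p,T \right)} = -5$ ($c{\left(p,T \right)} = 0^{\frac{3}{2}} p - 5 = 0 p - 5 = 0 - 5 = -5$)
$R = - \frac{3807}{544}$ ($R = -7 + \frac{1}{-5 + 549} = -7 + \frac{1}{544} = - \frac{3807}{544} \approx -6.9982$)
$j{\left(0 \right)} R = 0 \left(- \frac{3807}{544}\right) = 0$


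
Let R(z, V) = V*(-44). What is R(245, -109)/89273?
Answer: 4796/89273 ≈ 0.053723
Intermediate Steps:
R(z, V) = -44*V
R(245, -109)/89273 = -44*(-109)/89273 = 4796*(1/89273) = 4796/89273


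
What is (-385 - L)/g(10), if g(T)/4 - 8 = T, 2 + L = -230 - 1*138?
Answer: -5/24 ≈ -0.20833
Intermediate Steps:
L = -370 (L = -2 + (-230 - 1*138) = -2 + (-230 - 138) = -2 - 368 = -370)
g(T) = 32 + 4*T
(-385 - L)/g(10) = (-385 - 1*(-370))/(32 + 4*10) = (-385 + 370)/(32 + 40) = -15/72 = -15*1/72 = -5/24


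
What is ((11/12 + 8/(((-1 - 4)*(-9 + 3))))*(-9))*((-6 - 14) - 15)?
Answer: 1491/4 ≈ 372.75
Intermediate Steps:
((11/12 + 8/(((-1 - 4)*(-9 + 3))))*(-9))*((-6 - 14) - 15) = ((11*(1/12) + 8/((-5*(-6))))*(-9))*(-20 - 15) = ((11/12 + 8/30)*(-9))*(-35) = ((11/12 + 8*(1/30))*(-9))*(-35) = ((11/12 + 4/15)*(-9))*(-35) = ((71/60)*(-9))*(-35) = -213/20*(-35) = 1491/4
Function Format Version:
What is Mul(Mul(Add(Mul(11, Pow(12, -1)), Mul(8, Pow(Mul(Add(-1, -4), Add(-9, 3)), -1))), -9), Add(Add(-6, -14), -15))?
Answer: Rational(1491, 4) ≈ 372.75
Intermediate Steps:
Mul(Mul(Add(Mul(11, Pow(12, -1)), Mul(8, Pow(Mul(Add(-1, -4), Add(-9, 3)), -1))), -9), Add(Add(-6, -14), -15)) = Mul(Mul(Add(Mul(11, Rational(1, 12)), Mul(8, Pow(Mul(-5, -6), -1))), -9), Add(-20, -15)) = Mul(Mul(Add(Rational(11, 12), Mul(8, Pow(30, -1))), -9), -35) = Mul(Mul(Add(Rational(11, 12), Mul(8, Rational(1, 30))), -9), -35) = Mul(Mul(Add(Rational(11, 12), Rational(4, 15)), -9), -35) = Mul(Mul(Rational(71, 60), -9), -35) = Mul(Rational(-213, 20), -35) = Rational(1491, 4)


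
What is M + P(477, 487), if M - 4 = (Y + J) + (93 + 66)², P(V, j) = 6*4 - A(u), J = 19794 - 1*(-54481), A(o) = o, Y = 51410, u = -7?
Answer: 151001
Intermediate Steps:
J = 74275 (J = 19794 + 54481 = 74275)
P(V, j) = 31 (P(V, j) = 6*4 - 1*(-7) = 24 + 7 = 31)
M = 150970 (M = 4 + ((51410 + 74275) + (93 + 66)²) = 4 + (125685 + 159²) = 4 + (125685 + 25281) = 4 + 150966 = 150970)
M + P(477, 487) = 150970 + 31 = 151001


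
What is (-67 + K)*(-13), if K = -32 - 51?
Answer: 1950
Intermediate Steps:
K = -83
(-67 + K)*(-13) = (-67 - 83)*(-13) = -150*(-13) = 1950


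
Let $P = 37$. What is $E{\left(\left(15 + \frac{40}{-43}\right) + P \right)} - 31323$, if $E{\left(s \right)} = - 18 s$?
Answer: $- \frac{1386417}{43} \approx -32242.0$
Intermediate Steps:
$E{\left(\left(15 + \frac{40}{-43}\right) + P \right)} - 31323 = - 18 \left(\left(15 + \frac{40}{-43}\right) + 37\right) - 31323 = - 18 \left(\left(15 + 40 \left(- \frac{1}{43}\right)\right) + 37\right) - 31323 = - 18 \left(\left(15 - \frac{40}{43}\right) + 37\right) - 31323 = - 18 \left(\frac{605}{43} + 37\right) - 31323 = \left(-18\right) \frac{2196}{43} - 31323 = - \frac{39528}{43} - 31323 = - \frac{1386417}{43}$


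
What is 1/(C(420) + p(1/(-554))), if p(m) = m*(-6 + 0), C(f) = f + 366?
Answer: 277/217725 ≈ 0.0012722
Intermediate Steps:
C(f) = 366 + f
p(m) = -6*m (p(m) = m*(-6) = -6*m)
1/(C(420) + p(1/(-554))) = 1/((366 + 420) - 6/(-554)) = 1/(786 - 6*(-1/554)) = 1/(786 + 3/277) = 1/(217725/277) = 277/217725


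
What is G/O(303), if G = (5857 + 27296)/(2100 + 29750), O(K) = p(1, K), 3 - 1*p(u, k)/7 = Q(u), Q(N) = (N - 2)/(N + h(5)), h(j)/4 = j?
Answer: 99459/2038400 ≈ 0.048793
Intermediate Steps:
h(j) = 4*j
Q(N) = (-2 + N)/(20 + N) (Q(N) = (N - 2)/(N + 4*5) = (-2 + N)/(N + 20) = (-2 + N)/(20 + N))
p(u, k) = 21 - 7*(-2 + u)/(20 + u)
O(K) = 64/3 (O(K) = 14*(31 + 1)/(20 + 1) = 14*32/21 = 14*(1/21)*32 = 64/3)
G = 33153/31850 ≈ 1.0409
G/O(303) = 33153/(31850*(64/3)) = (33153/31850)*(3/64) = 99459/2038400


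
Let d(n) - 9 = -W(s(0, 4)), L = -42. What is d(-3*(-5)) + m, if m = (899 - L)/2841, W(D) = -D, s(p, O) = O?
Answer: 37874/2841 ≈ 13.331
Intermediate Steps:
d(n) = 13 (d(n) = 9 - (-1)*4 = 9 - 1*(-4) = 9 + 4 = 13)
m = 941/2841 (m = (899 - 1*(-42))/2841 = (899 + 42)*(1/2841) = 941*(1/2841) = 941/2841 ≈ 0.33122)
d(-3*(-5)) + m = 13 + 941/2841 = 37874/2841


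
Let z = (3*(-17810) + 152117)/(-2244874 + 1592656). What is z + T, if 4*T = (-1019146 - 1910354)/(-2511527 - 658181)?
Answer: 82429592177/1033670306172 ≈ 0.079745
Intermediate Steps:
T = 732375/3169708 (T = ((-1019146 - 1910354)/(-2511527 - 658181))/4 = (-2929500/(-3169708))/4 = (-2929500*(-1/3169708))/4 = (1/4)*(732375/792427) = 732375/3169708 ≈ 0.23105)
z = -98687/652218 (z = (-53430 + 152117)/(-652218) = 98687*(-1/652218) = -98687/652218 ≈ -0.15131)
z + T = -98687/652218 + 732375/3169708 = 82429592177/1033670306172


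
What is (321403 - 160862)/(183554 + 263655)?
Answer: 160541/447209 ≈ 0.35898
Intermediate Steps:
(321403 - 160862)/(183554 + 263655) = 160541/447209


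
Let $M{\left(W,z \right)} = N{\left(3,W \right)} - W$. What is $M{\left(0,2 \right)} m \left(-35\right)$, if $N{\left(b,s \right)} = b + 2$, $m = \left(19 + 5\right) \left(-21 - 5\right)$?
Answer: $109200$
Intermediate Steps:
$m = -624$ ($m = 24 \left(-26\right) = -624$)
$N{\left(b,s \right)} = 2 + b$
$M{\left(W,z \right)} = 5 - W$ ($M{\left(W,z \right)} = \left(2 + 3\right) - W = 5 - W$)
$M{\left(0,2 \right)} m \left(-35\right) = \left(5 - 0\right) \left(-624\right) \left(-35\right) = \left(5 + 0\right) \left(-624\right) \left(-35\right) = 5 \left(-624\right) \left(-35\right) = \left(-3120\right) \left(-35\right) = 109200$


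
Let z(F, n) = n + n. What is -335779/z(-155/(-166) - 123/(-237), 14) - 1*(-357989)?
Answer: 9687913/28 ≈ 3.4600e+5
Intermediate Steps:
z(F, n) = 2*n
-335779/z(-155/(-166) - 123/(-237), 14) - 1*(-357989) = -335779/(2*14) - 1*(-357989) = -335779/28 + 357989 = 9687913/28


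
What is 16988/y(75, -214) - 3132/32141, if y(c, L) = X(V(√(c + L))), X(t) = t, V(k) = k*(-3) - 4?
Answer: 4*(-2349*√139 + 136505959*I)/(32141*(-4*I + 3*√139)) ≈ -53.73 + 474.24*I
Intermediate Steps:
V(k) = -4 - 3*k (V(k) = -3*k - 4 = -4 - 3*k)
y(c, L) = -4 - 3*√(L + c) (y(c, L) = -4 - 3*√(c + L) = -4 - 3*√(L + c))
16988/y(75, -214) - 3132/32141 = 16988/(-4 - 3*√(-214 + 75)) - 3132/32141 = 16988/(-4 - 3*I*√139) - 3132*1/32141 = 16988/(-4 - 3*I*√139) - 3132/32141 = -3132/32141 + 16988/(-4 - 3*I*√139)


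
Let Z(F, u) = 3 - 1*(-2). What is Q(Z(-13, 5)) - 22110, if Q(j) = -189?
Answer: -22299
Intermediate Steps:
Z(F, u) = 5 (Z(F, u) = 3 + 2 = 5)
Q(Z(-13, 5)) - 22110 = -189 - 22110 = -22299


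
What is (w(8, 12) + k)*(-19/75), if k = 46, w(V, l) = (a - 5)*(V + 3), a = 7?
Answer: -1292/75 ≈ -17.227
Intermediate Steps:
w(V, l) = 6 + 2*V (w(V, l) = (7 - 5)*(V + 3) = 2*(3 + V) = 6 + 2*V)
(w(8, 12) + k)*(-19/75) = ((6 + 2*8) + 46)*(-19/75) = ((6 + 16) + 46)*(-19*1/75) = (22 + 46)*(-19/75) = 68*(-19/75) = -1292/75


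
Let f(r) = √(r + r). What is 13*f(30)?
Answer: 26*√15 ≈ 100.70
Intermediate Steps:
f(r) = √2*√r (f(r) = √(2*r) = √2*√r)
13*f(30) = 13*(√2*√30) = 13*(2*√15) = 26*√15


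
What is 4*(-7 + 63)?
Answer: 224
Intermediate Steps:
4*(-7 + 63) = 4*56 = 224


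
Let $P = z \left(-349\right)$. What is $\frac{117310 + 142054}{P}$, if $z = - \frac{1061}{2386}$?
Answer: $\frac{618842504}{370289} \approx 1671.2$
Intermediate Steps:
$z = - \frac{1061}{2386}$ ($z = \left(-1061\right) \frac{1}{2386} = - \frac{1061}{2386} \approx -0.44468$)
$P = \frac{370289}{2386}$ ($P = \left(- \frac{1061}{2386}\right) \left(-349\right) = \frac{370289}{2386} \approx 155.19$)
$\frac{117310 + 142054}{P} = \frac{117310 + 142054}{\frac{370289}{2386}} = 259364 \cdot \frac{2386}{370289} = \frac{618842504}{370289}$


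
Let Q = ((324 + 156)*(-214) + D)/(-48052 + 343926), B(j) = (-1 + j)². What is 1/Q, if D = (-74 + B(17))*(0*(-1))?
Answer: -147937/51360 ≈ -2.8804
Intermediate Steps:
D = 0 (D = (-74 + (-1 + 17)²)*(0*(-1)) = (-74 + 16²)*0 = (-74 + 256)*0 = 182*0 = 0)
Q = -51360/147937 (Q = ((324 + 156)*(-214) + 0)/(-48052 + 343926) = (480*(-214) + 0)/295874 = (-102720 + 0)*(1/295874) = -102720*1/295874 = -51360/147937 ≈ -0.34717)
1/Q = 1/(-51360/147937) = -147937/51360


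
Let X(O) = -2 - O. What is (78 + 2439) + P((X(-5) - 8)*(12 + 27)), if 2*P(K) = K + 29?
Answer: 2434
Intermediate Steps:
P(K) = 29/2 + K/2 (P(K) = (K + 29)/2 = (29 + K)/2 = 29/2 + K/2)
(78 + 2439) + P((X(-5) - 8)*(12 + 27)) = (78 + 2439) + (29/2 + (((-2 - 1*(-5)) - 8)*(12 + 27))/2) = 2517 + (29/2 + (((-2 + 5) - 8)*39)/2) = 2517 + (29/2 + ((3 - 8)*39)/2) = 2517 + (29/2 + (-5*39)/2) = 2517 + (29/2 + (1/2)*(-195)) = 2517 + (29/2 - 195/2) = 2517 - 83 = 2434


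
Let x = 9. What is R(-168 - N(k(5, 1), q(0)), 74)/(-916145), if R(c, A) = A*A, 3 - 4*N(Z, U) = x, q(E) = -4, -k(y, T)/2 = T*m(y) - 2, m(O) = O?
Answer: -5476/916145 ≈ -0.0059772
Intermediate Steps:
k(y, T) = 4 - 2*T*y (k(y, T) = -2*(T*y - 2) = -2*(-2 + T*y) = 4 - 2*T*y)
N(Z, U) = -3/2 (N(Z, U) = 3/4 - 1/4*9 = 3/4 - 9/4 = -3/2)
R(c, A) = A**2
R(-168 - N(k(5, 1), q(0)), 74)/(-916145) = 74**2/(-916145) = 5476*(-1/916145) = -5476/916145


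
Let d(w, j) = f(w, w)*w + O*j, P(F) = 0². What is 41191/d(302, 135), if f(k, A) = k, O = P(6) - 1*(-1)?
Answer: 41191/91339 ≈ 0.45097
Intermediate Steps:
P(F) = 0
O = 1 (O = 0 - 1*(-1) = 0 + 1 = 1)
d(w, j) = j + w² (d(w, j) = w*w + 1*j = w² + j = j + w²)
41191/d(302, 135) = 41191/(135 + 302²) = 41191/(135 + 91204) = 41191/91339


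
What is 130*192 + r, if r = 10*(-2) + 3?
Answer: 24943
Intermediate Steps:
r = -17 (r = -20 + 3 = -17)
130*192 + r = 130*192 - 17 = 24960 - 17 = 24943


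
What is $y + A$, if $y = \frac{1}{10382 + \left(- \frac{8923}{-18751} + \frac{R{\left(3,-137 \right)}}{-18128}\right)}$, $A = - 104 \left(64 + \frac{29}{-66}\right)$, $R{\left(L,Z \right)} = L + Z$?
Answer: $- \frac{384929213820974068}{58231705515621} \approx -6610.3$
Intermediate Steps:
$A = - \frac{218140}{33}$ ($A = - 104 \left(64 + 29 \left(- \frac{1}{66}\right)\right) = - 104 \left(64 - \frac{29}{66}\right) = \left(-104\right) \frac{4195}{66} = - \frac{218140}{33} \approx -6610.3$)
$y = \frac{169959064}{1764597136837}$ ($y = \frac{1}{10382 + \left(- \frac{8923}{-18751} + \frac{3 - 137}{-18128}\right)} = \frac{1}{10382 - - \frac{82134389}{169959064}} = \frac{1}{10382 + \left(\frac{8923}{18751} + \frac{67}{9064}\right)} = \frac{1}{10382 + \frac{82134389}{169959064}} = \frac{1}{\frac{1764597136837}{169959064}} = \frac{169959064}{1764597136837} \approx 9.6316 \cdot 10^{-5}$)
$y + A = \frac{169959064}{1764597136837} - \frac{218140}{33} = - \frac{384929213820974068}{58231705515621}$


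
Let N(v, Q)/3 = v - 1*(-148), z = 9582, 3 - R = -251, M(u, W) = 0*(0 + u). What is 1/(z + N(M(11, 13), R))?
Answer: 1/10026 ≈ 9.9741e-5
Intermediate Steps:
M(u, W) = 0 (M(u, W) = 0*u = 0)
R = 254 (R = 3 - 1*(-251) = 3 + 251 = 254)
N(v, Q) = 444 + 3*v (N(v, Q) = 3*(v - 1*(-148)) = 3*(v + 148) = 3*(148 + v) = 444 + 3*v)
1/(z + N(M(11, 13), R)) = 1/(9582 + (444 + 3*0)) = 1/(9582 + (444 + 0)) = 1/(9582 + 444) = 1/10026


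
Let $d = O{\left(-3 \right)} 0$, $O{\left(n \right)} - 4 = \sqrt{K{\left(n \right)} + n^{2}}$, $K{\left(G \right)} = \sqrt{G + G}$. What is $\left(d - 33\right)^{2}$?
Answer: $1089$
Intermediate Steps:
$K{\left(G \right)} = \sqrt{2} \sqrt{G}$ ($K{\left(G \right)} = \sqrt{2 G} = \sqrt{2} \sqrt{G}$)
$O{\left(n \right)} = 4 + \sqrt{n^{2} + \sqrt{2} \sqrt{n}}$ ($O{\left(n \right)} = 4 + \sqrt{\sqrt{2} \sqrt{n} + n^{2}} = 4 + \sqrt{n^{2} + \sqrt{2} \sqrt{n}}$)
$d = 0$ ($d = \left(4 + \sqrt{\left(-3\right)^{2} + \sqrt{2} \sqrt{-3}}\right) 0 = \left(4 + \sqrt{9 + \sqrt{2} i \sqrt{3}}\right) 0 = \left(4 + \sqrt{9 + i \sqrt{6}}\right) 0 = 0$)
$\left(d - 33\right)^{2} = \left(0 - 33\right)^{2} = \left(-33\right)^{2} = 1089$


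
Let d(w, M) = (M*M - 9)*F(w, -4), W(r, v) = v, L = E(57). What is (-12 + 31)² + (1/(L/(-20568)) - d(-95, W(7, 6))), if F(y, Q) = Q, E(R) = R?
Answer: 2055/19 ≈ 108.16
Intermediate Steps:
L = 57
d(w, M) = 36 - 4*M² (d(w, M) = (M*M - 9)*(-4) = (M² - 9)*(-4) = (-9 + M²)*(-4) = 36 - 4*M²)
(-12 + 31)² + (1/(L/(-20568)) - d(-95, W(7, 6))) = (-12 + 31)² + (1/(57/(-20568)) - (36 - 4*6²)) = 19² + (1/(57*(-1/20568)) - (36 - 4*36)) = 361 + (1/(-19/6856) - (36 - 144)) = 361 + (-6856/19 - 1*(-108)) = 361 + (-6856/19 + 108) = 361 - 4804/19 = 2055/19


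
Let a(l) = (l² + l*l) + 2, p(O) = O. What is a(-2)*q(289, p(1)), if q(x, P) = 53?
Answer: 530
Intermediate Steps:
a(l) = 2 + 2*l² (a(l) = (l² + l²) + 2 = 2*l² + 2 = 2 + 2*l²)
a(-2)*q(289, p(1)) = (2 + 2*(-2)²)*53 = (2 + 2*4)*53 = (2 + 8)*53 = 10*53 = 530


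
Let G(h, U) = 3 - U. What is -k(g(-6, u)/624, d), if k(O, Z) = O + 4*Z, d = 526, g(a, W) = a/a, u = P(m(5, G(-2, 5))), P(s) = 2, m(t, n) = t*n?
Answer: -1312897/624 ≈ -2104.0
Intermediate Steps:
m(t, n) = n*t
u = 2
g(a, W) = 1
-k(g(-6, u)/624, d) = -(1/624 + 4*526) = -(1*(1/624) + 2104) = -(1/624 + 2104) = -1*1312897/624 = -1312897/624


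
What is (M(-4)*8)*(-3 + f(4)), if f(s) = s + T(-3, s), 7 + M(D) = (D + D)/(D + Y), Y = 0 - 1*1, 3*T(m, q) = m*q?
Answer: 648/5 ≈ 129.60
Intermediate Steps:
T(m, q) = m*q/3 (T(m, q) = (m*q)/3 = m*q/3)
Y = -1 (Y = 0 - 1 = -1)
M(D) = -7 + 2*D/(-1 + D) (M(D) = -7 + (D + D)/(D - 1) = -7 + (2*D)/(-1 + D) = -7 + 2*D/(-1 + D))
f(s) = 0 (f(s) = s + (⅓)*(-3)*s = s - s = 0)
(M(-4)*8)*(-3 + f(4)) = (((7 - 5*(-4))/(-1 - 4))*8)*(-3 + 0) = (((7 + 20)/(-5))*8)*(-3) = (-⅕*27*8)*(-3) = -27/5*8*(-3) = -216/5*(-3) = 648/5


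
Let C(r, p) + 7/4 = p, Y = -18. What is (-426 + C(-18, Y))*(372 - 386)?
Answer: 12481/2 ≈ 6240.5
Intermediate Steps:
C(r, p) = -7/4 + p
(-426 + C(-18, Y))*(372 - 386) = (-426 + (-7/4 - 18))*(372 - 386) = (-426 - 79/4)*(-14) = -1783/4*(-14) = 12481/2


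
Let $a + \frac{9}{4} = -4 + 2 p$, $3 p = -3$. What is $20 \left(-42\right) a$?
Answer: $6930$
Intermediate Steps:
$p = -1$ ($p = \frac{1}{3} \left(-3\right) = -1$)
$a = - \frac{33}{4}$ ($a = - \frac{9}{4} + \left(-4 + 2 \left(-1\right)\right) = - \frac{9}{4} - 6 = - \frac{33}{4} \approx -8.25$)
$20 \left(-42\right) a = 20 \left(-42\right) \left(- \frac{33}{4}\right) = \left(-840\right) \left(- \frac{33}{4}\right) = 6930$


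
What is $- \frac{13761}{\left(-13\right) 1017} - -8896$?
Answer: $\frac{13069753}{1469} \approx 8897.0$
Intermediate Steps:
$- \frac{13761}{\left(-13\right) 1017} - -8896 = - \frac{13761}{-13221} + \left(-10214 + 19110\right) = \left(-13761\right) \left(- \frac{1}{13221}\right) + 8896 = \frac{1529}{1469} + 8896 = \frac{13069753}{1469}$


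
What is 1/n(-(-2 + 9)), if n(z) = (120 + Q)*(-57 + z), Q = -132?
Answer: 1/768 ≈ 0.0013021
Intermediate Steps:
n(z) = 684 - 12*z (n(z) = (120 - 132)*(-57 + z) = -12*(-57 + z) = 684 - 12*z)
1/n(-(-2 + 9)) = 1/(684 - (-12)*(-2 + 9)) = 1/(684 - (-12)*7) = 1/(684 - 12*(-7)) = 1/(684 + 84) = 1/768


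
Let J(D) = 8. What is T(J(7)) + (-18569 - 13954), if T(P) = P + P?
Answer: -32507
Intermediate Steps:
T(P) = 2*P
T(J(7)) + (-18569 - 13954) = 2*8 + (-18569 - 13954) = 16 - 32523 = -32507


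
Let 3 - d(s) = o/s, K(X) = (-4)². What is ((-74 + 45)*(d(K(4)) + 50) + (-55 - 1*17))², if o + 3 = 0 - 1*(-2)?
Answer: 664247529/256 ≈ 2.5947e+6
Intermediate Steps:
K(X) = 16
o = -1 (o = -3 + (0 - 1*(-2)) = -3 + (0 + 2) = -3 + 2 = -1)
d(s) = 3 + 1/s (d(s) = 3 - (-1)/s = 3 + 1/s)
((-74 + 45)*(d(K(4)) + 50) + (-55 - 1*17))² = ((-74 + 45)*((3 + 1/16) + 50) + (-55 - 1*17))² = (-29*((3 + 1/16) + 50) + (-55 - 17))² = (-29*(49/16 + 50) - 72)² = (-29*849/16 - 72)² = (-24621/16 - 72)² = (-25773/16)² = 664247529/256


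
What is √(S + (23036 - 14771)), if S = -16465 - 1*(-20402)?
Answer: √12202 ≈ 110.46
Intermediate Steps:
S = 3937 (S = -16465 + 20402 = 3937)
√(S + (23036 - 14771)) = √(3937 + (23036 - 14771)) = √(3937 + 8265) = √12202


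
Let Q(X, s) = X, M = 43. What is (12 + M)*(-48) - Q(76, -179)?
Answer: -2716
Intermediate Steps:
(12 + M)*(-48) - Q(76, -179) = (12 + 43)*(-48) - 1*76 = 55*(-48) - 76 = -2640 - 76 = -2716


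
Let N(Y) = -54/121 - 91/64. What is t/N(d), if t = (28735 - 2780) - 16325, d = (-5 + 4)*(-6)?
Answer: -74574720/14467 ≈ -5154.8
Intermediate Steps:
d = 6 (d = -1*(-6) = 6)
N(Y) = -14467/7744 (N(Y) = -54*1/121 - 91*1/64 = -54/121 - 91/64 = -14467/7744)
t = 9630 (t = 25955 - 16325 = 9630)
t/N(d) = 9630/(-14467/7744) = 9630*(-7744/14467) = -74574720/14467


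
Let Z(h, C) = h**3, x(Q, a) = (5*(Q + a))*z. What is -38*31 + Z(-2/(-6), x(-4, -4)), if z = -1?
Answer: -31805/27 ≈ -1178.0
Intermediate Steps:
x(Q, a) = -5*Q - 5*a (x(Q, a) = (5*(Q + a))*(-1) = (5*Q + 5*a)*(-1) = -5*Q - 5*a)
-38*31 + Z(-2/(-6), x(-4, -4)) = -38*31 + (-2/(-6))**3 = -1178 + (-2*(-1/6))**3 = -1178 + (1/3)**3 = -1178 + 1/27 = -31805/27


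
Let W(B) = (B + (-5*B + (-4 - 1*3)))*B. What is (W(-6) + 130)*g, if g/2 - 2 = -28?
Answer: -1456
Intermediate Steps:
g = -52 (g = 4 + 2*(-28) = 4 - 56 = -52)
W(B) = B*(-7 - 4*B) (W(B) = (B + (-5*B + (-4 - 3)))*B = (B + (-5*B - 7))*B = (B + (-7 - 5*B))*B = (-7 - 4*B)*B = B*(-7 - 4*B))
(W(-6) + 130)*g = (-1*(-6)*(7 + 4*(-6)) + 130)*(-52) = (-1*(-6)*(7 - 24) + 130)*(-52) = (-1*(-6)*(-17) + 130)*(-52) = (-102 + 130)*(-52) = 28*(-52) = -1456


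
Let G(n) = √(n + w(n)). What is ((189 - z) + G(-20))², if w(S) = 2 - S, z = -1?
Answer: (190 + √2)² ≈ 36639.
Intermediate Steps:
G(n) = √2 (G(n) = √(n + (2 - n)) = √2)
((189 - z) + G(-20))² = ((189 - 1*(-1)) + √2)² = ((189 + 1) + √2)² = (190 + √2)²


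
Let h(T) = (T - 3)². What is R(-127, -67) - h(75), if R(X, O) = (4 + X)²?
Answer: 9945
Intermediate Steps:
h(T) = (-3 + T)²
R(-127, -67) - h(75) = (4 - 127)² - (-3 + 75)² = (-123)² - 1*72² = 15129 - 1*5184 = 15129 - 5184 = 9945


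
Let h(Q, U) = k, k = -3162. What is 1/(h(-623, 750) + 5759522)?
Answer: 1/5756360 ≈ 1.7372e-7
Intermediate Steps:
h(Q, U) = -3162
1/(h(-623, 750) + 5759522) = 1/(-3162 + 5759522) = 1/5756360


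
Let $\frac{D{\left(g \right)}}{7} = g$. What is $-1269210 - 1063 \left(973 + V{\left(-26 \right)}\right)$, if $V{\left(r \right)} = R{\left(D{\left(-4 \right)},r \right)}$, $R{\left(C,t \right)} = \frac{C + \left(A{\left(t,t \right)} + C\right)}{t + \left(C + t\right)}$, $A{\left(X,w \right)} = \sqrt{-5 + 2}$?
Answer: $- \frac{23042531}{10} + \frac{1063 i \sqrt{3}}{80} \approx -2.3043 \cdot 10^{6} + 23.015 i$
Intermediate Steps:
$D{\left(g \right)} = 7 g$
$A{\left(X,w \right)} = i \sqrt{3}$ ($A{\left(X,w \right)} = \sqrt{-3} = i \sqrt{3}$)
$R{\left(C,t \right)} = \frac{2 C + i \sqrt{3}}{C + 2 t}$ ($R{\left(C,t \right)} = \frac{C + \left(i \sqrt{3} + C\right)}{t + \left(C + t\right)} = \frac{C + \left(C + i \sqrt{3}\right)}{C + 2 t} = \frac{2 C + i \sqrt{3}}{C + 2 t}$)
$V{\left(r \right)} = \frac{-56 + i \sqrt{3}}{-28 + 2 r}$ ($V{\left(r \right)} = \frac{2 \cdot 7 \left(-4\right) + i \sqrt{3}}{7 \left(-4\right) + 2 r} = \frac{2 \left(-28\right) + i \sqrt{3}}{-28 + 2 r} = \frac{-56 + i \sqrt{3}}{-28 + 2 r}$)
$-1269210 - 1063 \left(973 + V{\left(-26 \right)}\right) = -1269210 - 1063 \left(973 + \frac{-56 + i \sqrt{3}}{2 \left(-14 - 26\right)}\right) = -1269210 - 1063 \left(973 + \frac{-56 + i \sqrt{3}}{2 \left(-40\right)}\right) = -1269210 - 1063 \left(973 + \frac{1}{2} \left(- \frac{1}{40}\right) \left(-56 + i \sqrt{3}\right)\right) = -1269210 - 1063 \left(973 + \left(\frac{7}{10} - \frac{i \sqrt{3}}{80}\right)\right) = -1269210 - 1063 \left(\frac{9737}{10} - \frac{i \sqrt{3}}{80}\right) = -1269210 - \left(\frac{10350431}{10} - \frac{1063 i \sqrt{3}}{80}\right) = - \frac{23042531}{10} + \frac{1063 i \sqrt{3}}{80}$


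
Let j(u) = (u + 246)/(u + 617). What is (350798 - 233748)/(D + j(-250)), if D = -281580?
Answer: -21478675/51669932 ≈ -0.41569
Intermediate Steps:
j(u) = (246 + u)/(617 + u)
(350798 - 233748)/(D + j(-250)) = (350798 - 233748)/(-281580 + (246 - 250)/(617 - 250)) = 117050/(-281580 - 4/367) = 117050/(-103339864/367) = 117050*(-367/103339864) = -21478675/51669932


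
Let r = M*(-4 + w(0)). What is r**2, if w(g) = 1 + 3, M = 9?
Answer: 0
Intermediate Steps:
w(g) = 4
r = 0 (r = 9*(-4 + 4) = 9*0 = 0)
r**2 = 0**2 = 0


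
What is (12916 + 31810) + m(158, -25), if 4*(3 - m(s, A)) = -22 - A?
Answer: 178913/4 ≈ 44728.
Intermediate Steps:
m(s, A) = 17/2 + A/4 (m(s, A) = 3 - (-22 - A)/4 = 3 + (11/2 + A/4) = 17/2 + A/4)
(12916 + 31810) + m(158, -25) = (12916 + 31810) + (17/2 + (¼)*(-25)) = 44726 + (17/2 - 25/4) = 44726 + 9/4 = 178913/4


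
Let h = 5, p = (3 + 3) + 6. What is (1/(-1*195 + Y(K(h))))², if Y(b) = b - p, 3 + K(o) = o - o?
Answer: 1/44100 ≈ 2.2676e-5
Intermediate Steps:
p = 12 (p = 6 + 6 = 12)
K(o) = -3 (K(o) = -3 + (o - o) = -3 + 0 = -3)
Y(b) = -12 + b (Y(b) = b - 1*12 = b - 12 = -12 + b)
(1/(-1*195 + Y(K(h))))² = (1/(-1*195 + (-12 - 3)))² = (1/(-195 - 15))² = (1/(-210))² = (-1/210)² = 1/44100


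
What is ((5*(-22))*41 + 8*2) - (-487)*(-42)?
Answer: -24948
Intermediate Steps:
((5*(-22))*41 + 8*2) - (-487)*(-42) = (-110*41 + 16) - 1*20454 = (-4510 + 16) - 20454 = -4494 - 20454 = -24948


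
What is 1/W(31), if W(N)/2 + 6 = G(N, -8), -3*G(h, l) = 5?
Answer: -3/46 ≈ -0.065217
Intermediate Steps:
G(h, l) = -5/3 (G(h, l) = -1/3*5 = -5/3)
W(N) = -46/3 (W(N) = -12 + 2*(-5/3) = -12 - 10/3 = -46/3)
1/W(31) = 1/(-46/3) = -3/46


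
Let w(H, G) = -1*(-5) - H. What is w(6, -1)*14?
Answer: -14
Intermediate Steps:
w(H, G) = 5 - H
w(6, -1)*14 = (5 - 1*6)*14 = (5 - 6)*14 = -1*14 = -14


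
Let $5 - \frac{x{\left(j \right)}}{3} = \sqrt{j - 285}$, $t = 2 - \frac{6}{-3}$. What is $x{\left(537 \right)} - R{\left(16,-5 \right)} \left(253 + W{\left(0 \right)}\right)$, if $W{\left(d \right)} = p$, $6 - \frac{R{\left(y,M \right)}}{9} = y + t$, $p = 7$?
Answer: $32775 - 18 \sqrt{7} \approx 32727.0$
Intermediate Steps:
$t = 4$ ($t = 2 - 6 \left(- \frac{1}{3}\right) = 2 - -2 = 2 + 2 = 4$)
$R{\left(y,M \right)} = 18 - 9 y$ ($R{\left(y,M \right)} = 54 - 9 \left(y + 4\right) = 54 - 9 \left(4 + y\right) = 54 - \left(36 + 9 y\right) = 18 - 9 y$)
$W{\left(d \right)} = 7$
$x{\left(j \right)} = 15 - 3 \sqrt{-285 + j}$ ($x{\left(j \right)} = 15 - 3 \sqrt{j - 285} = 15 - 3 \sqrt{-285 + j}$)
$x{\left(537 \right)} - R{\left(16,-5 \right)} \left(253 + W{\left(0 \right)}\right) = \left(15 - 3 \sqrt{-285 + 537}\right) - \left(18 - 144\right) \left(253 + 7\right) = \left(15 - 3 \sqrt{252}\right) - \left(18 - 144\right) 260 = \left(15 - 3 \cdot 6 \sqrt{7}\right) - \left(-126\right) 260 = \left(15 - 18 \sqrt{7}\right) - -32760 = \left(15 - 18 \sqrt{7}\right) + 32760 = 32775 - 18 \sqrt{7}$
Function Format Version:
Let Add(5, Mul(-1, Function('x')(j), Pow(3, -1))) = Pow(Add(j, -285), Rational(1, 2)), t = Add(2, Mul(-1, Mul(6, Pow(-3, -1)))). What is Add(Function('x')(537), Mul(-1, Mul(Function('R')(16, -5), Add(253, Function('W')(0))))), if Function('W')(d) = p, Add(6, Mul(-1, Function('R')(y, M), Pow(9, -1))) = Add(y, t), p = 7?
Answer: Add(32775, Mul(-18, Pow(7, Rational(1, 2)))) ≈ 32727.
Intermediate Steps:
t = 4 (t = Add(2, Mul(-1, Mul(6, Rational(-1, 3)))) = Add(2, Mul(-1, -2)) = Add(2, 2) = 4)
Function('R')(y, M) = Add(18, Mul(-9, y)) (Function('R')(y, M) = Add(54, Mul(-9, Add(y, 4))) = Add(54, Mul(-9, Add(4, y))) = Add(54, Add(-36, Mul(-9, y))) = Add(18, Mul(-9, y)))
Function('W')(d) = 7
Function('x')(j) = Add(15, Mul(-3, Pow(Add(-285, j), Rational(1, 2)))) (Function('x')(j) = Add(15, Mul(-3, Pow(Add(j, -285), Rational(1, 2)))) = Add(15, Mul(-3, Pow(Add(-285, j), Rational(1, 2)))))
Add(Function('x')(537), Mul(-1, Mul(Function('R')(16, -5), Add(253, Function('W')(0))))) = Add(Add(15, Mul(-3, Pow(Add(-285, 537), Rational(1, 2)))), Mul(-1, Mul(Add(18, Mul(-9, 16)), Add(253, 7)))) = Add(Add(15, Mul(-3, Pow(252, Rational(1, 2)))), Mul(-1, Mul(Add(18, -144), 260))) = Add(Add(15, Mul(-3, Mul(6, Pow(7, Rational(1, 2))))), Mul(-1, Mul(-126, 260))) = Add(Add(15, Mul(-18, Pow(7, Rational(1, 2)))), Mul(-1, -32760)) = Add(Add(15, Mul(-18, Pow(7, Rational(1, 2)))), 32760) = Add(32775, Mul(-18, Pow(7, Rational(1, 2))))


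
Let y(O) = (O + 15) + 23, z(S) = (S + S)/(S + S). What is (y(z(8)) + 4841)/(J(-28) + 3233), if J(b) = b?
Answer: 976/641 ≈ 1.5226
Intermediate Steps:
z(S) = 1 (z(S) = (2*S)/((2*S)) = (2*S)*(1/(2*S)) = 1)
y(O) = 38 + O (y(O) = (15 + O) + 23 = 38 + O)
(y(z(8)) + 4841)/(J(-28) + 3233) = ((38 + 1) + 4841)/(-28 + 3233) = (39 + 4841)/3205 = 4880*(1/3205) = 976/641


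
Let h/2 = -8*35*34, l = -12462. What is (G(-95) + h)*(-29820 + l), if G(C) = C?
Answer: 809066070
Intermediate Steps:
h = -19040 (h = 2*(-8*35*34) = 2*(-280*34) = 2*(-9520) = -19040)
(G(-95) + h)*(-29820 + l) = (-95 - 19040)*(-29820 - 12462) = -19135*(-42282) = 809066070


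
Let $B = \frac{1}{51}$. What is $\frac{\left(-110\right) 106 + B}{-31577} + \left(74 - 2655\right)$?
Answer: $- \frac{319685956}{123879} \approx -2580.6$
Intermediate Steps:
$B = \frac{1}{51} \approx 0.019608$
$\frac{\left(-110\right) 106 + B}{-31577} + \left(74 - 2655\right) = \frac{\left(-110\right) 106 + \frac{1}{51}}{-31577} + \left(74 - 2655\right) = \left(-11660 + \frac{1}{51}\right) \left(- \frac{1}{31577}\right) + \left(74 - 2655\right) = \left(- \frac{594659}{51}\right) \left(- \frac{1}{31577}\right) - 2581 = \frac{45743}{123879} - 2581 = - \frac{319685956}{123879}$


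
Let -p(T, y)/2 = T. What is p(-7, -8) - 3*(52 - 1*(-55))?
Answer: -307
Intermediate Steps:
p(T, y) = -2*T
p(-7, -8) - 3*(52 - 1*(-55)) = -2*(-7) - 3*(52 - 1*(-55)) = 14 - 3*(52 + 55) = 14 - 3*107 = 14 - 321 = -307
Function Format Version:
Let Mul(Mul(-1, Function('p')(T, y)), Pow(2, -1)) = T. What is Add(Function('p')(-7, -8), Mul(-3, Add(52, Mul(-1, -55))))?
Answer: -307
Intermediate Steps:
Function('p')(T, y) = Mul(-2, T)
Add(Function('p')(-7, -8), Mul(-3, Add(52, Mul(-1, -55)))) = Add(Mul(-2, -7), Mul(-3, Add(52, Mul(-1, -55)))) = Add(14, Mul(-3, Add(52, 55))) = Add(14, Mul(-3, 107)) = Add(14, -321) = -307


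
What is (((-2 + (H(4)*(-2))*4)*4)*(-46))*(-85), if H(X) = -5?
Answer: 594320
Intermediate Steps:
(((-2 + (H(4)*(-2))*4)*4)*(-46))*(-85) = (((-2 - 5*(-2)*4)*4)*(-46))*(-85) = (((-2 + 10*4)*4)*(-46))*(-85) = (((-2 + 40)*4)*(-46))*(-85) = ((38*4)*(-46))*(-85) = (152*(-46))*(-85) = -6992*(-85) = 594320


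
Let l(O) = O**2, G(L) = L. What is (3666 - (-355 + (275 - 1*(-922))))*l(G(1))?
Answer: 2824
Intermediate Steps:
(3666 - (-355 + (275 - 1*(-922))))*l(G(1)) = (3666 - (-355 + (275 - 1*(-922))))*1**2 = (3666 - (-355 + (275 + 922)))*1 = (3666 - (-355 + 1197))*1 = (3666 - 1*842)*1 = (3666 - 842)*1 = 2824*1 = 2824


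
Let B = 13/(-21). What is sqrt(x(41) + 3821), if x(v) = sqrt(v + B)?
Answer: sqrt(1685061 + 84*sqrt(1113))/21 ≈ 61.866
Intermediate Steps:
B = -13/21 (B = 13*(-1/21) = -13/21 ≈ -0.61905)
x(v) = sqrt(-13/21 + v) (x(v) = sqrt(v - 13/21) = sqrt(-13/21 + v))
sqrt(x(41) + 3821) = sqrt(sqrt(-273 + 441*41)/21 + 3821) = sqrt(sqrt(-273 + 18081)/21 + 3821) = sqrt(sqrt(17808)/21 + 3821) = sqrt((4*sqrt(1113))/21 + 3821) = sqrt(4*sqrt(1113)/21 + 3821) = sqrt(3821 + 4*sqrt(1113)/21)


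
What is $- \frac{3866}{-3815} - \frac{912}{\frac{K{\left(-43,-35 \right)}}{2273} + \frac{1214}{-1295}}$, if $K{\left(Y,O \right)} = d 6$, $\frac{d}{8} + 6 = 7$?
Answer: $\frac{5125905034846}{5145027265} \approx 996.28$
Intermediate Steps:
$d = 8$ ($d = -48 + 8 \cdot 7 = -48 + 56 = 8$)
$K{\left(Y,O \right)} = 48$ ($K{\left(Y,O \right)} = 8 \cdot 6 = 48$)
$- \frac{3866}{-3815} - \frac{912}{\frac{K{\left(-43,-35 \right)}}{2273} + \frac{1214}{-1295}} = - \frac{3866}{-3815} - \frac{912}{\frac{48}{2273} + \frac{1214}{-1295}} = \left(-3866\right) \left(- \frac{1}{3815}\right) - \frac{912}{48 \cdot \frac{1}{2273} + 1214 \left(- \frac{1}{1295}\right)} = \frac{3866}{3815} - \frac{912}{\frac{48}{2273} - \frac{1214}{1295}} = \frac{3866}{3815} - \frac{912}{- \frac{2697262}{2943535}} = \frac{3866}{3815} - - \frac{1342251960}{1348631} = \frac{3866}{3815} + \frac{1342251960}{1348631} = \frac{5125905034846}{5145027265}$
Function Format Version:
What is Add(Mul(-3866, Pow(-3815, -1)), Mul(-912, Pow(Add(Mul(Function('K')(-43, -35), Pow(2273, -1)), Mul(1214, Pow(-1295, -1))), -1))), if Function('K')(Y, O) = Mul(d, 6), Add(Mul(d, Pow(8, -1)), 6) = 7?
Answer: Rational(5125905034846, 5145027265) ≈ 996.28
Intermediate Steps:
d = 8 (d = Add(-48, Mul(8, 7)) = Add(-48, 56) = 8)
Function('K')(Y, O) = 48 (Function('K')(Y, O) = Mul(8, 6) = 48)
Add(Mul(-3866, Pow(-3815, -1)), Mul(-912, Pow(Add(Mul(Function('K')(-43, -35), Pow(2273, -1)), Mul(1214, Pow(-1295, -1))), -1))) = Add(Mul(-3866, Pow(-3815, -1)), Mul(-912, Pow(Add(Mul(48, Pow(2273, -1)), Mul(1214, Pow(-1295, -1))), -1))) = Add(Mul(-3866, Rational(-1, 3815)), Mul(-912, Pow(Add(Mul(48, Rational(1, 2273)), Mul(1214, Rational(-1, 1295))), -1))) = Add(Rational(3866, 3815), Mul(-912, Pow(Add(Rational(48, 2273), Rational(-1214, 1295)), -1))) = Add(Rational(3866, 3815), Mul(-912, Pow(Rational(-2697262, 2943535), -1))) = Add(Rational(3866, 3815), Mul(-912, Rational(-2943535, 2697262))) = Add(Rational(3866, 3815), Rational(1342251960, 1348631)) = Rational(5125905034846, 5145027265)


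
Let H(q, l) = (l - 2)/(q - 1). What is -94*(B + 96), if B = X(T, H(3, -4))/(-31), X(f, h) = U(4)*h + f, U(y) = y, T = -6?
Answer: -281436/31 ≈ -9078.6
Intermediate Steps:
H(q, l) = (-2 + l)/(-1 + q)
X(f, h) = f + 4*h (X(f, h) = 4*h + f = f + 4*h)
B = 18/31 (B = (-6 + 4*((-2 - 4)/(-1 + 3)))/(-31) = (-6 + 4*(-6/2))*(-1/31) = (-6 + 4*((½)*(-6)))*(-1/31) = (-6 + 4*(-3))*(-1/31) = (-6 - 12)*(-1/31) = -18*(-1/31) = 18/31 ≈ 0.58065)
-94*(B + 96) = -94*(18/31 + 96) = -94*2994/31 = -281436/31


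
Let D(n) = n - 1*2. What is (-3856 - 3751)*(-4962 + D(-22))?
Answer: 37928502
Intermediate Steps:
D(n) = -2 + n (D(n) = n - 2 = -2 + n)
(-3856 - 3751)*(-4962 + D(-22)) = (-3856 - 3751)*(-4962 + (-2 - 22)) = -7607*(-4962 - 24) = -7607*(-4986) = 37928502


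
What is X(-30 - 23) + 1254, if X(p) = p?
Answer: 1201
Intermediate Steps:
X(-30 - 23) + 1254 = (-30 - 23) + 1254 = -53 + 1254 = 1201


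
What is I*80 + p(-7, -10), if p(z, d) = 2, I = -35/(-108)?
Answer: 754/27 ≈ 27.926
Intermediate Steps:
I = 35/108 (I = -35*(-1/108) = 35/108 ≈ 0.32407)
I*80 + p(-7, -10) = (35/108)*80 + 2 = 700/27 + 2 = 754/27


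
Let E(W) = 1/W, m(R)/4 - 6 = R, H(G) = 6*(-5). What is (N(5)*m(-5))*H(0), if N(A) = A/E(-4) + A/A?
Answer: 2280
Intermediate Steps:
H(G) = -30
m(R) = 24 + 4*R
N(A) = 1 - 4*A (N(A) = A/(1/(-4)) + A/A = A/(-¼) + 1 = A*(-4) + 1 = -4*A + 1 = 1 - 4*A)
(N(5)*m(-5))*H(0) = ((1 - 4*5)*(24 + 4*(-5)))*(-30) = ((1 - 20)*(24 - 20))*(-30) = -19*4*(-30) = -76*(-30) = 2280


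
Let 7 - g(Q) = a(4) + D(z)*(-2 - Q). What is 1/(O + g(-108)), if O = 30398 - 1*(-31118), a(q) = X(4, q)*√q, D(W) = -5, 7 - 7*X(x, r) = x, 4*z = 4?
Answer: 7/434365 ≈ 1.6115e-5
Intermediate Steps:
z = 1 (z = (¼)*4 = 1)
X(x, r) = 1 - x/7
a(q) = 3*√q/7 (a(q) = (1 - ⅐*4)*√q = (1 - 4/7)*√q = 3*√q/7)
O = 61516 (O = 30398 + 31118 = 61516)
g(Q) = -27/7 - 5*Q (g(Q) = 7 - (3*√4/7 - 5*(-2 - Q)) = 7 - ((3/7)*2 + (10 + 5*Q)) = 7 - (6/7 + (10 + 5*Q)) = 7 - (76/7 + 5*Q) = 7 + (-76/7 - 5*Q) = -27/7 - 5*Q)
1/(O + g(-108)) = 1/(61516 + (-27/7 - 5*(-108))) = 1/(61516 + (-27/7 + 540)) = 1/(61516 + 3753/7) = 1/(434365/7) = 7/434365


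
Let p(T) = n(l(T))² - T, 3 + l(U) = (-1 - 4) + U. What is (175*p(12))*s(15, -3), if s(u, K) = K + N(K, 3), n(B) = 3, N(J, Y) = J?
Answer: 3150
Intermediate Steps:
l(U) = -8 + U (l(U) = -3 + ((-1 - 4) + U) = -3 + (-5 + U) = -8 + U)
s(u, K) = 2*K (s(u, K) = K + K = 2*K)
p(T) = 9 - T (p(T) = 3² - T = 9 - T)
(175*p(12))*s(15, -3) = (175*(9 - 1*12))*(2*(-3)) = (175*(9 - 12))*(-6) = (175*(-3))*(-6) = -525*(-6) = 3150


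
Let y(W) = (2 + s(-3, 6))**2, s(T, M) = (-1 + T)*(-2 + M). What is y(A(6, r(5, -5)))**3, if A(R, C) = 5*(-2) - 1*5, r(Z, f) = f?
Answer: 7529536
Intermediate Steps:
A(R, C) = -15 (A(R, C) = -10 - 5 = -15)
y(W) = 196 (y(W) = (2 + (2 - 1*6 - 2*(-3) + 6*(-3)))**2 = (2 + (2 - 6 + 6 - 18))**2 = (2 - 16)**2 = (-14)**2 = 196)
y(A(6, r(5, -5)))**3 = 196**3 = 7529536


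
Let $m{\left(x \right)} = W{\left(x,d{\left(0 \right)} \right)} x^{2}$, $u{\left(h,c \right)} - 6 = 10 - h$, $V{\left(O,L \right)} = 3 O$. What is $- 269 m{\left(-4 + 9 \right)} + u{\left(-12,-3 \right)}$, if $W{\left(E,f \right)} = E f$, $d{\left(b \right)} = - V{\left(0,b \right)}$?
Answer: $28$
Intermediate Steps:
$d{\left(b \right)} = 0$ ($d{\left(b \right)} = - 3 \cdot 0 = \left(-1\right) 0 = 0$)
$u{\left(h,c \right)} = 16 - h$ ($u{\left(h,c \right)} = 6 - \left(-10 + h\right) = 16 - h$)
$m{\left(x \right)} = 0$ ($m{\left(x \right)} = x 0 x^{2} = 0 x^{2} = 0$)
$- 269 m{\left(-4 + 9 \right)} + u{\left(-12,-3 \right)} = \left(-269\right) 0 + \left(16 - -12\right) = 0 + \left(16 + 12\right) = 0 + 28 = 28$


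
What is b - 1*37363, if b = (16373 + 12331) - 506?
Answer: -9165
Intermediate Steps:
b = 28198 (b = 28704 - 506 = 28198)
b - 1*37363 = 28198 - 1*37363 = 28198 - 37363 = -9165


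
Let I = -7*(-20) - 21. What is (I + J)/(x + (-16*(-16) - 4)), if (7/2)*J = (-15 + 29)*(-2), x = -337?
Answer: -111/85 ≈ -1.3059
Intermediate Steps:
I = 119 (I = 140 - 21 = 119)
J = -8 (J = 2*((-15 + 29)*(-2))/7 = 2*(14*(-2))/7 = (2/7)*(-28) = -8)
(I + J)/(x + (-16*(-16) - 4)) = (119 - 8)/(-337 + (-16*(-16) - 4)) = 111/(-337 + (256 - 4)) = 111/(-337 + 252) = 111/(-85) = 111*(-1/85) = -111/85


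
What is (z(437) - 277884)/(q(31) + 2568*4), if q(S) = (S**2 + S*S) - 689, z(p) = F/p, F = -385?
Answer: -121435693/5027685 ≈ -24.153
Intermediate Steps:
z(p) = -385/p
q(S) = -689 + 2*S**2 (q(S) = (S**2 + S**2) - 689 = 2*S**2 - 689 = -689 + 2*S**2)
(z(437) - 277884)/(q(31) + 2568*4) = (-385/437 - 277884)/((-689 + 2*31**2) + 2568*4) = (-385*1/437 - 277884)/((-689 + 2*961) + 10272) = (-385/437 - 277884)/((-689 + 1922) + 10272) = -121435693/(437*(1233 + 10272)) = -121435693/437/11505 = -121435693/437*1/11505 = -121435693/5027685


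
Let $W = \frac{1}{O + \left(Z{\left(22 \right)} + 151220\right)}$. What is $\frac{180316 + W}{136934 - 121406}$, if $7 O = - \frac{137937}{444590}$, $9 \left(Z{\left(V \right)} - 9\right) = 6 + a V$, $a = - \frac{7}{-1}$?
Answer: $\frac{381935926934883511}{32890598023621908} \approx 11.612$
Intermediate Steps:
$a = 7$ ($a = \left(-7\right) \left(-1\right) = 7$)
$Z{\left(V \right)} = \frac{29}{3} + \frac{7 V}{9}$ ($Z{\left(V \right)} = 9 + \frac{6 + 7 V}{9} = 9 + \left(\frac{2}{3} + \frac{7 V}{9}\right) = \frac{29}{3} + \frac{7 V}{9}$)
$O = - \frac{137937}{3112130}$ ($O = \frac{\left(-137937\right) \frac{1}{444590}}{7} = \frac{1}{7} \left(- \frac{137937}{444590}\right) = - \frac{137937}{3112130} \approx -0.044322$)
$W = \frac{28009170}{4236295469297}$ ($W = \frac{1}{- \frac{137937}{3112130} + \left(\left(\frac{29}{3} + \frac{7}{9} \cdot 22\right) + 151220\right)} = \frac{1}{- \frac{137937}{3112130} + \left(\left(\frac{29}{3} + \frac{154}{9}\right) + 151220\right)} = \frac{1}{- \frac{137937}{3112130} + \left(\frac{241}{9} + 151220\right)} = \frac{1}{- \frac{137937}{3112130} + \frac{1361221}{9}} = \frac{1}{\frac{4236295469297}{28009170}} = \frac{28009170}{4236295469297} \approx 6.6117 \cdot 10^{-6}$)
$\frac{180316 + W}{136934 - 121406} = \frac{180316 + \frac{28009170}{4236295469297}}{136934 - 121406} = \frac{763871853869767022}{4236295469297 \cdot 15528} = \frac{763871853869767022}{4236295469297} \cdot \frac{1}{15528} = \frac{381935926934883511}{32890598023621908}$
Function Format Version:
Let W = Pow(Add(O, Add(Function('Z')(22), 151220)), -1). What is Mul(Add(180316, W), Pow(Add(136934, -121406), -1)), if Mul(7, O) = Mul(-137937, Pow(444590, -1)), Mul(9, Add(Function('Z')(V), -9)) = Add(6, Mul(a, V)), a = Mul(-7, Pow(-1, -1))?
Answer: Rational(381935926934883511, 32890598023621908) ≈ 11.612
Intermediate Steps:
a = 7 (a = Mul(-7, -1) = 7)
Function('Z')(V) = Add(Rational(29, 3), Mul(Rational(7, 9), V)) (Function('Z')(V) = Add(9, Mul(Rational(1, 9), Add(6, Mul(7, V)))) = Add(9, Add(Rational(2, 3), Mul(Rational(7, 9), V))) = Add(Rational(29, 3), Mul(Rational(7, 9), V)))
O = Rational(-137937, 3112130) (O = Mul(Rational(1, 7), Mul(-137937, Pow(444590, -1))) = Mul(Rational(1, 7), Mul(-137937, Rational(1, 444590))) = Mul(Rational(1, 7), Rational(-137937, 444590)) = Rational(-137937, 3112130) ≈ -0.044322)
W = Rational(28009170, 4236295469297) (W = Pow(Add(Rational(-137937, 3112130), Add(Add(Rational(29, 3), Mul(Rational(7, 9), 22)), 151220)), -1) = Pow(Add(Rational(-137937, 3112130), Add(Add(Rational(29, 3), Rational(154, 9)), 151220)), -1) = Pow(Add(Rational(-137937, 3112130), Add(Rational(241, 9), 151220)), -1) = Pow(Add(Rational(-137937, 3112130), Rational(1361221, 9)), -1) = Pow(Rational(4236295469297, 28009170), -1) = Rational(28009170, 4236295469297) ≈ 6.6117e-6)
Mul(Add(180316, W), Pow(Add(136934, -121406), -1)) = Mul(Add(180316, Rational(28009170, 4236295469297)), Pow(Add(136934, -121406), -1)) = Mul(Rational(763871853869767022, 4236295469297), Pow(15528, -1)) = Mul(Rational(763871853869767022, 4236295469297), Rational(1, 15528)) = Rational(381935926934883511, 32890598023621908)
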